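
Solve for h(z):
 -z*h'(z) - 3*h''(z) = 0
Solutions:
 h(z) = C1 + C2*erf(sqrt(6)*z/6)


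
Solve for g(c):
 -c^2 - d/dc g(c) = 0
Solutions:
 g(c) = C1 - c^3/3


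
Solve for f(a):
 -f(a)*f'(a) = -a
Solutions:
 f(a) = -sqrt(C1 + a^2)
 f(a) = sqrt(C1 + a^2)


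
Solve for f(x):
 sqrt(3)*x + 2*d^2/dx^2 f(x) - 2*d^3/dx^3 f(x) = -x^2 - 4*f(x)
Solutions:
 f(x) = C1*exp(x*(-(3*sqrt(87) + 28)^(1/3) - 1/(3*sqrt(87) + 28)^(1/3) + 2)/6)*sin(sqrt(3)*x*(-(3*sqrt(87) + 28)^(1/3) + (3*sqrt(87) + 28)^(-1/3))/6) + C2*exp(x*(-(3*sqrt(87) + 28)^(1/3) - 1/(3*sqrt(87) + 28)^(1/3) + 2)/6)*cos(sqrt(3)*x*(-(3*sqrt(87) + 28)^(1/3) + (3*sqrt(87) + 28)^(-1/3))/6) + C3*exp(x*((3*sqrt(87) + 28)^(-1/3) + 1 + (3*sqrt(87) + 28)^(1/3))/3) - x^2/4 - sqrt(3)*x/4 + 1/4


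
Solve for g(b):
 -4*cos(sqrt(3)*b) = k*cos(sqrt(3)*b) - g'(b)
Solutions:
 g(b) = C1 + sqrt(3)*k*sin(sqrt(3)*b)/3 + 4*sqrt(3)*sin(sqrt(3)*b)/3


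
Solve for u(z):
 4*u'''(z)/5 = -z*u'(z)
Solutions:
 u(z) = C1 + Integral(C2*airyai(-10^(1/3)*z/2) + C3*airybi(-10^(1/3)*z/2), z)


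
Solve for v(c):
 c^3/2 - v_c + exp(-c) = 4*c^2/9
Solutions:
 v(c) = C1 + c^4/8 - 4*c^3/27 - exp(-c)


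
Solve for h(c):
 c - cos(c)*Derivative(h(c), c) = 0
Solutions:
 h(c) = C1 + Integral(c/cos(c), c)


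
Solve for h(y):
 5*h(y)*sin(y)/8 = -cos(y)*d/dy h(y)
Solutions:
 h(y) = C1*cos(y)^(5/8)


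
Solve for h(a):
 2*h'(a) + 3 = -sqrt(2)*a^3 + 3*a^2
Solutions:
 h(a) = C1 - sqrt(2)*a^4/8 + a^3/2 - 3*a/2


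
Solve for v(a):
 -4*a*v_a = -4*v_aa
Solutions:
 v(a) = C1 + C2*erfi(sqrt(2)*a/2)


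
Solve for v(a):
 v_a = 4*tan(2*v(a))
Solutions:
 v(a) = -asin(C1*exp(8*a))/2 + pi/2
 v(a) = asin(C1*exp(8*a))/2


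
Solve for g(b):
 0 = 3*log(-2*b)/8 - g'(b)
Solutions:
 g(b) = C1 + 3*b*log(-b)/8 + 3*b*(-1 + log(2))/8


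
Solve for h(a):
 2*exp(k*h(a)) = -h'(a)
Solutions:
 h(a) = Piecewise((log(1/(C1*k + 2*a*k))/k, Ne(k, 0)), (nan, True))
 h(a) = Piecewise((C1 - 2*a, Eq(k, 0)), (nan, True))


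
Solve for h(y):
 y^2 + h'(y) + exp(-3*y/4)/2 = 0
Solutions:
 h(y) = C1 - y^3/3 + 2*exp(-3*y/4)/3


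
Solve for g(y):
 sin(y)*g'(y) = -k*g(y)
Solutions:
 g(y) = C1*exp(k*(-log(cos(y) - 1) + log(cos(y) + 1))/2)


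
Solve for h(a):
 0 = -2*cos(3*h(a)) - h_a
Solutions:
 h(a) = -asin((C1 + exp(12*a))/(C1 - exp(12*a)))/3 + pi/3
 h(a) = asin((C1 + exp(12*a))/(C1 - exp(12*a)))/3


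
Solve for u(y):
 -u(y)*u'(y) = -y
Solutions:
 u(y) = -sqrt(C1 + y^2)
 u(y) = sqrt(C1 + y^2)


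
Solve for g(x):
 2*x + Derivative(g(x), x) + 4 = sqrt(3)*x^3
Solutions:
 g(x) = C1 + sqrt(3)*x^4/4 - x^2 - 4*x


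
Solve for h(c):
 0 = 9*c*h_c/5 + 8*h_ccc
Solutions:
 h(c) = C1 + Integral(C2*airyai(-15^(2/3)*c/10) + C3*airybi(-15^(2/3)*c/10), c)


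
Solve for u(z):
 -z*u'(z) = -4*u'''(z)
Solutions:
 u(z) = C1 + Integral(C2*airyai(2^(1/3)*z/2) + C3*airybi(2^(1/3)*z/2), z)


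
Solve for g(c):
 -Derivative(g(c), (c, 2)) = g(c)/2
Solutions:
 g(c) = C1*sin(sqrt(2)*c/2) + C2*cos(sqrt(2)*c/2)


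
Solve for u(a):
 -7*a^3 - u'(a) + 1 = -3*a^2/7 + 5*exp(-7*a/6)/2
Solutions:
 u(a) = C1 - 7*a^4/4 + a^3/7 + a + 15*exp(-7*a/6)/7


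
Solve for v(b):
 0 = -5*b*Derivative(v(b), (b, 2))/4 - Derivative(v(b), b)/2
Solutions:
 v(b) = C1 + C2*b^(3/5)


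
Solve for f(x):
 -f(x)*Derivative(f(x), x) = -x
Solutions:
 f(x) = -sqrt(C1 + x^2)
 f(x) = sqrt(C1 + x^2)


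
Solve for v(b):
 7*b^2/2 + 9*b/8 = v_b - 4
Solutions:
 v(b) = C1 + 7*b^3/6 + 9*b^2/16 + 4*b


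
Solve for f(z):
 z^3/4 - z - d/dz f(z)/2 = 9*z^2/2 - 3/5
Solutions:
 f(z) = C1 + z^4/8 - 3*z^3 - z^2 + 6*z/5


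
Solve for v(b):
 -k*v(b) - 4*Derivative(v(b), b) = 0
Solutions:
 v(b) = C1*exp(-b*k/4)


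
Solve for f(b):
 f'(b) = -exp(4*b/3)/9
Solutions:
 f(b) = C1 - exp(4*b/3)/12


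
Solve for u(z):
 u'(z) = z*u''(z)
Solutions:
 u(z) = C1 + C2*z^2


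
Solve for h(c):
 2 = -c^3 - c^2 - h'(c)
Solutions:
 h(c) = C1 - c^4/4 - c^3/3 - 2*c


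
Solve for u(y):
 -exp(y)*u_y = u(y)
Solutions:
 u(y) = C1*exp(exp(-y))


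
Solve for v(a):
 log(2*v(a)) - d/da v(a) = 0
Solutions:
 -Integral(1/(log(_y) + log(2)), (_y, v(a))) = C1 - a


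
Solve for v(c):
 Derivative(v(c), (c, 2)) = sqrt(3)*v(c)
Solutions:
 v(c) = C1*exp(-3^(1/4)*c) + C2*exp(3^(1/4)*c)


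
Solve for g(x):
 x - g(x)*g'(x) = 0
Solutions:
 g(x) = -sqrt(C1 + x^2)
 g(x) = sqrt(C1 + x^2)


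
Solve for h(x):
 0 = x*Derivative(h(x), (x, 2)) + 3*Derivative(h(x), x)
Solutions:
 h(x) = C1 + C2/x^2


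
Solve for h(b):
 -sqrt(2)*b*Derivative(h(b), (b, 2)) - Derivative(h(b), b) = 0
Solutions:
 h(b) = C1 + C2*b^(1 - sqrt(2)/2)


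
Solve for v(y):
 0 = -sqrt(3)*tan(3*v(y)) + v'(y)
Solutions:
 v(y) = -asin(C1*exp(3*sqrt(3)*y))/3 + pi/3
 v(y) = asin(C1*exp(3*sqrt(3)*y))/3


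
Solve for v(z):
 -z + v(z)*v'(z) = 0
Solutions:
 v(z) = -sqrt(C1 + z^2)
 v(z) = sqrt(C1 + z^2)


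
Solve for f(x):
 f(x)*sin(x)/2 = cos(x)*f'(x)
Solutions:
 f(x) = C1/sqrt(cos(x))


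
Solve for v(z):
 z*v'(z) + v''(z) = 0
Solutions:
 v(z) = C1 + C2*erf(sqrt(2)*z/2)


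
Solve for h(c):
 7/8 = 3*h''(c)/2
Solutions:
 h(c) = C1 + C2*c + 7*c^2/24


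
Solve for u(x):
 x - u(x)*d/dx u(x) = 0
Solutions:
 u(x) = -sqrt(C1 + x^2)
 u(x) = sqrt(C1 + x^2)


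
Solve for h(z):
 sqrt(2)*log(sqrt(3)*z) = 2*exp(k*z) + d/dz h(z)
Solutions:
 h(z) = C1 + sqrt(2)*z*log(z) + sqrt(2)*z*(-1 + log(3)/2) + Piecewise((-2*exp(k*z)/k, Ne(k, 0)), (-2*z, True))


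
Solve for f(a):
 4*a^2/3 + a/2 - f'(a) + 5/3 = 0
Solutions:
 f(a) = C1 + 4*a^3/9 + a^2/4 + 5*a/3


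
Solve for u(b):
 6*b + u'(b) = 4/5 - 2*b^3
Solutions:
 u(b) = C1 - b^4/2 - 3*b^2 + 4*b/5


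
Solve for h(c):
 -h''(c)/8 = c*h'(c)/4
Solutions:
 h(c) = C1 + C2*erf(c)


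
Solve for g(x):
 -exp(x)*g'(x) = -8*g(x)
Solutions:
 g(x) = C1*exp(-8*exp(-x))


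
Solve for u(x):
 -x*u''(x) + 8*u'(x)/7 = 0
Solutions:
 u(x) = C1 + C2*x^(15/7)


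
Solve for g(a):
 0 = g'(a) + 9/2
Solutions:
 g(a) = C1 - 9*a/2


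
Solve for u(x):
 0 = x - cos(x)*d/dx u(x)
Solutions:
 u(x) = C1 + Integral(x/cos(x), x)


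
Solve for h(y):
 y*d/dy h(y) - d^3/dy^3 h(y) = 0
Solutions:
 h(y) = C1 + Integral(C2*airyai(y) + C3*airybi(y), y)


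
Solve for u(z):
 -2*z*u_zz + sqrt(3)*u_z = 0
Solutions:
 u(z) = C1 + C2*z^(sqrt(3)/2 + 1)


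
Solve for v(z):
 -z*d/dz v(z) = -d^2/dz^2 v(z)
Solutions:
 v(z) = C1 + C2*erfi(sqrt(2)*z/2)


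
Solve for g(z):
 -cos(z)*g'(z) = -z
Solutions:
 g(z) = C1 + Integral(z/cos(z), z)


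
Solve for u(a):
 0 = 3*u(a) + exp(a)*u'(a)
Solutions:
 u(a) = C1*exp(3*exp(-a))


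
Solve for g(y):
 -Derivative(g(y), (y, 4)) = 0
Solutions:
 g(y) = C1 + C2*y + C3*y^2 + C4*y^3


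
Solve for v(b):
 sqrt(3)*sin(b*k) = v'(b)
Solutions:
 v(b) = C1 - sqrt(3)*cos(b*k)/k


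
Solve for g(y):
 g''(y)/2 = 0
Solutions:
 g(y) = C1 + C2*y


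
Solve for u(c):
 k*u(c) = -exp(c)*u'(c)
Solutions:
 u(c) = C1*exp(k*exp(-c))


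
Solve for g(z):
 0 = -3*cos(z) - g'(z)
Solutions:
 g(z) = C1 - 3*sin(z)


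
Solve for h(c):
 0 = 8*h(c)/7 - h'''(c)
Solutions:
 h(c) = C3*exp(2*7^(2/3)*c/7) + (C1*sin(sqrt(3)*7^(2/3)*c/7) + C2*cos(sqrt(3)*7^(2/3)*c/7))*exp(-7^(2/3)*c/7)


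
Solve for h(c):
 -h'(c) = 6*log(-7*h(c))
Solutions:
 Integral(1/(log(-_y) + log(7)), (_y, h(c)))/6 = C1 - c


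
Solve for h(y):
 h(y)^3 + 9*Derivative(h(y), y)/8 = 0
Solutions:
 h(y) = -3*sqrt(2)*sqrt(-1/(C1 - 8*y))/2
 h(y) = 3*sqrt(2)*sqrt(-1/(C1 - 8*y))/2


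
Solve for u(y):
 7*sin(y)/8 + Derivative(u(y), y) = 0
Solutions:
 u(y) = C1 + 7*cos(y)/8


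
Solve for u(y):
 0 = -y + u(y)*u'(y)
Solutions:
 u(y) = -sqrt(C1 + y^2)
 u(y) = sqrt(C1 + y^2)


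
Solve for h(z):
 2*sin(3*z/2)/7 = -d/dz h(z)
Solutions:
 h(z) = C1 + 4*cos(3*z/2)/21


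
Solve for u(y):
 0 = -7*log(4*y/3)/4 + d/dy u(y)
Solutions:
 u(y) = C1 + 7*y*log(y)/4 - 7*y*log(3)/4 - 7*y/4 + 7*y*log(2)/2


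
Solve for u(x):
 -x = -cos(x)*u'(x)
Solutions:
 u(x) = C1 + Integral(x/cos(x), x)


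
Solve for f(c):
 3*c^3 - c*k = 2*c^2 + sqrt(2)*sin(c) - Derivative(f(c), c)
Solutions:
 f(c) = C1 - 3*c^4/4 + 2*c^3/3 + c^2*k/2 - sqrt(2)*cos(c)


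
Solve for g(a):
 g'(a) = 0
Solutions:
 g(a) = C1


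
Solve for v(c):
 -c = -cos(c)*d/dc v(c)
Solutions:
 v(c) = C1 + Integral(c/cos(c), c)


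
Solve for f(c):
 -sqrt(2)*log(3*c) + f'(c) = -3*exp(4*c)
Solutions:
 f(c) = C1 + sqrt(2)*c*log(c) + sqrt(2)*c*(-1 + log(3)) - 3*exp(4*c)/4


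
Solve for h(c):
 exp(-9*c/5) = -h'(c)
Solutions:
 h(c) = C1 + 5*exp(-9*c/5)/9


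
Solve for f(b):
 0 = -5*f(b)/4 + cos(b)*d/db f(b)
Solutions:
 f(b) = C1*(sin(b) + 1)^(5/8)/(sin(b) - 1)^(5/8)


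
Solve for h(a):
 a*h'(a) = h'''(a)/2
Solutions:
 h(a) = C1 + Integral(C2*airyai(2^(1/3)*a) + C3*airybi(2^(1/3)*a), a)


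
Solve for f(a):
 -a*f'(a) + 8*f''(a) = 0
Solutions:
 f(a) = C1 + C2*erfi(a/4)


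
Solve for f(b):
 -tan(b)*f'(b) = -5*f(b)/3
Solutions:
 f(b) = C1*sin(b)^(5/3)


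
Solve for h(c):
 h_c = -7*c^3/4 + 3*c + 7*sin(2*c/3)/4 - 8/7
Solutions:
 h(c) = C1 - 7*c^4/16 + 3*c^2/2 - 8*c/7 - 21*cos(2*c/3)/8


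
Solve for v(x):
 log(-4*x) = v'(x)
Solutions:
 v(x) = C1 + x*log(-x) + x*(-1 + 2*log(2))


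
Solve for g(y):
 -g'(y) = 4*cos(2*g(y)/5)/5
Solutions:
 4*y/5 - 5*log(sin(2*g(y)/5) - 1)/4 + 5*log(sin(2*g(y)/5) + 1)/4 = C1


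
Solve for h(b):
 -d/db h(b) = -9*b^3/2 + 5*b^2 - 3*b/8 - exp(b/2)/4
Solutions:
 h(b) = C1 + 9*b^4/8 - 5*b^3/3 + 3*b^2/16 + exp(b/2)/2


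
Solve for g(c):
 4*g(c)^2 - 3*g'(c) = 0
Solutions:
 g(c) = -3/(C1 + 4*c)


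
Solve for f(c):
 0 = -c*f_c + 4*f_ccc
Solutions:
 f(c) = C1 + Integral(C2*airyai(2^(1/3)*c/2) + C3*airybi(2^(1/3)*c/2), c)


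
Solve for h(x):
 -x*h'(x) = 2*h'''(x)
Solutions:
 h(x) = C1 + Integral(C2*airyai(-2^(2/3)*x/2) + C3*airybi(-2^(2/3)*x/2), x)


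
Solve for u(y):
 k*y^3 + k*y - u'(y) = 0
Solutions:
 u(y) = C1 + k*y^4/4 + k*y^2/2


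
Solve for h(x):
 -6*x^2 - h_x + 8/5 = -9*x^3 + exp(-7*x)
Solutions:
 h(x) = C1 + 9*x^4/4 - 2*x^3 + 8*x/5 + exp(-7*x)/7


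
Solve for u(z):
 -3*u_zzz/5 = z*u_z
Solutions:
 u(z) = C1 + Integral(C2*airyai(-3^(2/3)*5^(1/3)*z/3) + C3*airybi(-3^(2/3)*5^(1/3)*z/3), z)


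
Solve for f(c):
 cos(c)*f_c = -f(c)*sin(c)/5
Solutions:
 f(c) = C1*cos(c)^(1/5)


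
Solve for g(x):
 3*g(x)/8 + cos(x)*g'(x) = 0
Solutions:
 g(x) = C1*(sin(x) - 1)^(3/16)/(sin(x) + 1)^(3/16)


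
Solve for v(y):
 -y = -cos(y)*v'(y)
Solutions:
 v(y) = C1 + Integral(y/cos(y), y)


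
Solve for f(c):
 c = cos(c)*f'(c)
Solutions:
 f(c) = C1 + Integral(c/cos(c), c)


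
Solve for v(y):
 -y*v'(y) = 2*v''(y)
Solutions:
 v(y) = C1 + C2*erf(y/2)


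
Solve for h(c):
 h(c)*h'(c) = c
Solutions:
 h(c) = -sqrt(C1 + c^2)
 h(c) = sqrt(C1 + c^2)


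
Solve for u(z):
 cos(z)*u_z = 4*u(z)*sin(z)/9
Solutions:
 u(z) = C1/cos(z)^(4/9)


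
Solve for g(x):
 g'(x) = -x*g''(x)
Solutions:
 g(x) = C1 + C2*log(x)


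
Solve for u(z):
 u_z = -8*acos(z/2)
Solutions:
 u(z) = C1 - 8*z*acos(z/2) + 8*sqrt(4 - z^2)


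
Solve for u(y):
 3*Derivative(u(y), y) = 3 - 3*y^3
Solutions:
 u(y) = C1 - y^4/4 + y


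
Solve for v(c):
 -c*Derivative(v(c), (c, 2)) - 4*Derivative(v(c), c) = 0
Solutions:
 v(c) = C1 + C2/c^3


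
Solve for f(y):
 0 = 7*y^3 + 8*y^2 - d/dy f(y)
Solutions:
 f(y) = C1 + 7*y^4/4 + 8*y^3/3


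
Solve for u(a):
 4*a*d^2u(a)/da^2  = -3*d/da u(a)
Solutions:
 u(a) = C1 + C2*a^(1/4)


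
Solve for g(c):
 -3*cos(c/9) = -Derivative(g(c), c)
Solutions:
 g(c) = C1 + 27*sin(c/9)


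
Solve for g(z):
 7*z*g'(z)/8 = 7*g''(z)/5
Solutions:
 g(z) = C1 + C2*erfi(sqrt(5)*z/4)


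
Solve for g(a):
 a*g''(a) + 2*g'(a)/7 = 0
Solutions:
 g(a) = C1 + C2*a^(5/7)


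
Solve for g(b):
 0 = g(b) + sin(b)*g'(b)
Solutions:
 g(b) = C1*sqrt(cos(b) + 1)/sqrt(cos(b) - 1)


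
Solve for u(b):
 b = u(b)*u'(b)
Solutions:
 u(b) = -sqrt(C1 + b^2)
 u(b) = sqrt(C1 + b^2)


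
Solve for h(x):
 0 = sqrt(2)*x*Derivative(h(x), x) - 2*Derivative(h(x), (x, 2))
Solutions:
 h(x) = C1 + C2*erfi(2^(1/4)*x/2)


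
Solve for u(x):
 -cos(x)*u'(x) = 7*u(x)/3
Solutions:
 u(x) = C1*(sin(x) - 1)^(7/6)/(sin(x) + 1)^(7/6)


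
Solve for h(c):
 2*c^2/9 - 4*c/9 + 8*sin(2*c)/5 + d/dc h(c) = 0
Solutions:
 h(c) = C1 - 2*c^3/27 + 2*c^2/9 + 4*cos(2*c)/5


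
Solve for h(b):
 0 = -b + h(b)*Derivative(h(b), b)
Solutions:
 h(b) = -sqrt(C1 + b^2)
 h(b) = sqrt(C1 + b^2)


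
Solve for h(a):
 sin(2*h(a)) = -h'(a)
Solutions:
 h(a) = pi - acos((-C1 - exp(4*a))/(C1 - exp(4*a)))/2
 h(a) = acos((-C1 - exp(4*a))/(C1 - exp(4*a)))/2


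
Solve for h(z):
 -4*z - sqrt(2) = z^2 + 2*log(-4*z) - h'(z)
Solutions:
 h(z) = C1 + z^3/3 + 2*z^2 + 2*z*log(-z) + z*(-2 + sqrt(2) + 4*log(2))


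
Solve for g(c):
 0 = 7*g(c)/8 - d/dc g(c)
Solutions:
 g(c) = C1*exp(7*c/8)


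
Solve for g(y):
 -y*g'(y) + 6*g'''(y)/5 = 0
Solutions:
 g(y) = C1 + Integral(C2*airyai(5^(1/3)*6^(2/3)*y/6) + C3*airybi(5^(1/3)*6^(2/3)*y/6), y)


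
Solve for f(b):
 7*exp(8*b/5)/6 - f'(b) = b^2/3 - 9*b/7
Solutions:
 f(b) = C1 - b^3/9 + 9*b^2/14 + 35*exp(8*b/5)/48


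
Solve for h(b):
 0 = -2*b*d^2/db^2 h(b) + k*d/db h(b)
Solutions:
 h(b) = C1 + b^(re(k)/2 + 1)*(C2*sin(log(b)*Abs(im(k))/2) + C3*cos(log(b)*im(k)/2))


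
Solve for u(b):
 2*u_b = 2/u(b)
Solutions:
 u(b) = -sqrt(C1 + 2*b)
 u(b) = sqrt(C1 + 2*b)


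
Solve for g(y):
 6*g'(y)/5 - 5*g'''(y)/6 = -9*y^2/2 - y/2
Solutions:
 g(y) = C1 + C2*exp(-6*y/5) + C3*exp(6*y/5) - 5*y^3/4 - 5*y^2/24 - 125*y/24


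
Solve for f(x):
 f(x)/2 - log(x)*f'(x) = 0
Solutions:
 f(x) = C1*exp(li(x)/2)


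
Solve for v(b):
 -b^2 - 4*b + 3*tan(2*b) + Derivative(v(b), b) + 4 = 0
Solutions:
 v(b) = C1 + b^3/3 + 2*b^2 - 4*b + 3*log(cos(2*b))/2


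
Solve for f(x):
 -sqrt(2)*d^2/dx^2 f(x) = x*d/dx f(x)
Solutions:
 f(x) = C1 + C2*erf(2^(1/4)*x/2)


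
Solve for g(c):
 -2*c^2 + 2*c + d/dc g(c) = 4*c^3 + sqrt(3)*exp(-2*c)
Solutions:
 g(c) = C1 + c^4 + 2*c^3/3 - c^2 - sqrt(3)*exp(-2*c)/2


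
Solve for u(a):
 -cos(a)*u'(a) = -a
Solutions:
 u(a) = C1 + Integral(a/cos(a), a)


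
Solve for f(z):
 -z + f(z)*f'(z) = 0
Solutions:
 f(z) = -sqrt(C1 + z^2)
 f(z) = sqrt(C1 + z^2)


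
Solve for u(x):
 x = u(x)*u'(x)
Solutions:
 u(x) = -sqrt(C1 + x^2)
 u(x) = sqrt(C1 + x^2)


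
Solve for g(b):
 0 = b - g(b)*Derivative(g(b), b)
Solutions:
 g(b) = -sqrt(C1 + b^2)
 g(b) = sqrt(C1 + b^2)


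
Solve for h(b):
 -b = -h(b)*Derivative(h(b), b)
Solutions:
 h(b) = -sqrt(C1 + b^2)
 h(b) = sqrt(C1 + b^2)


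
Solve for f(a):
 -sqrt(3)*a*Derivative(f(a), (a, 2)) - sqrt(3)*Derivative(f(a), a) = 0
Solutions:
 f(a) = C1 + C2*log(a)


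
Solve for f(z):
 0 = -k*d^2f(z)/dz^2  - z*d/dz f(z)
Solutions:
 f(z) = C1 + C2*sqrt(k)*erf(sqrt(2)*z*sqrt(1/k)/2)


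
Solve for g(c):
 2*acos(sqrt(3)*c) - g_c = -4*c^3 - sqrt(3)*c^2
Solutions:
 g(c) = C1 + c^4 + sqrt(3)*c^3/3 + 2*c*acos(sqrt(3)*c) - 2*sqrt(3)*sqrt(1 - 3*c^2)/3


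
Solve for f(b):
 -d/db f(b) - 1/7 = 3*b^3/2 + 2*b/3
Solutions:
 f(b) = C1 - 3*b^4/8 - b^2/3 - b/7


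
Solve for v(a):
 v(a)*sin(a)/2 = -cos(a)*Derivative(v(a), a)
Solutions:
 v(a) = C1*sqrt(cos(a))


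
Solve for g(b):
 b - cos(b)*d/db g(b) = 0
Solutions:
 g(b) = C1 + Integral(b/cos(b), b)


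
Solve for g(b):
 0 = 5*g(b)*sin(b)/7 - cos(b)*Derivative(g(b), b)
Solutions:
 g(b) = C1/cos(b)^(5/7)


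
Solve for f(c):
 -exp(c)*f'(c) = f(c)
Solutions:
 f(c) = C1*exp(exp(-c))


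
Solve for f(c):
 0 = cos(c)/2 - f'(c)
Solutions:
 f(c) = C1 + sin(c)/2


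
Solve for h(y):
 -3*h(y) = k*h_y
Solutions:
 h(y) = C1*exp(-3*y/k)


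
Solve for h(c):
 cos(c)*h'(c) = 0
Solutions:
 h(c) = C1


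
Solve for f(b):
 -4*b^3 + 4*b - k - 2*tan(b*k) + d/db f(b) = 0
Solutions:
 f(b) = C1 + b^4 - 2*b^2 + b*k + 2*Piecewise((-log(cos(b*k))/k, Ne(k, 0)), (0, True))


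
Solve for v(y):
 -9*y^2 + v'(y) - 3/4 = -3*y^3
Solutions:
 v(y) = C1 - 3*y^4/4 + 3*y^3 + 3*y/4


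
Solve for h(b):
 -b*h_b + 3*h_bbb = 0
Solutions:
 h(b) = C1 + Integral(C2*airyai(3^(2/3)*b/3) + C3*airybi(3^(2/3)*b/3), b)


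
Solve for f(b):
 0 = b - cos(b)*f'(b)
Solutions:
 f(b) = C1 + Integral(b/cos(b), b)


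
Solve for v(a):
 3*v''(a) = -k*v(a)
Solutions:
 v(a) = C1*exp(-sqrt(3)*a*sqrt(-k)/3) + C2*exp(sqrt(3)*a*sqrt(-k)/3)


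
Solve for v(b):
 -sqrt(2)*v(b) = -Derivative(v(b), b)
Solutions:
 v(b) = C1*exp(sqrt(2)*b)


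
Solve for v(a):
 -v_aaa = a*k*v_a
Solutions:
 v(a) = C1 + Integral(C2*airyai(a*(-k)^(1/3)) + C3*airybi(a*(-k)^(1/3)), a)


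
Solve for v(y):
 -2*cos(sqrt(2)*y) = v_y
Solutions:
 v(y) = C1 - sqrt(2)*sin(sqrt(2)*y)


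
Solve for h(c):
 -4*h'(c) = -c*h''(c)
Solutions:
 h(c) = C1 + C2*c^5


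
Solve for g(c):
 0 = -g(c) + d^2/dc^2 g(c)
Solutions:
 g(c) = C1*exp(-c) + C2*exp(c)


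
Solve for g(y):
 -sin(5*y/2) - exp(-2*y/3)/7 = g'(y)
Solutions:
 g(y) = C1 + 2*cos(5*y/2)/5 + 3*exp(-2*y/3)/14


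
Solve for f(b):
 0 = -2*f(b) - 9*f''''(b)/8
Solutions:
 f(b) = (C1*sin(sqrt(6)*b/3) + C2*cos(sqrt(6)*b/3))*exp(-sqrt(6)*b/3) + (C3*sin(sqrt(6)*b/3) + C4*cos(sqrt(6)*b/3))*exp(sqrt(6)*b/3)


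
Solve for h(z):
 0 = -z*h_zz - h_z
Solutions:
 h(z) = C1 + C2*log(z)


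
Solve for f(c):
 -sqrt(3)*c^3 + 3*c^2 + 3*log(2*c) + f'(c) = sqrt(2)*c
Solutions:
 f(c) = C1 + sqrt(3)*c^4/4 - c^3 + sqrt(2)*c^2/2 - 3*c*log(c) - c*log(8) + 3*c


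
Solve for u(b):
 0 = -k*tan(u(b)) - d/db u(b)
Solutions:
 u(b) = pi - asin(C1*exp(-b*k))
 u(b) = asin(C1*exp(-b*k))


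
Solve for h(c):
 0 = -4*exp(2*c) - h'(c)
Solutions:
 h(c) = C1 - 2*exp(2*c)


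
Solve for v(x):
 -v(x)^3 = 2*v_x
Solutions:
 v(x) = -sqrt(-1/(C1 - x))
 v(x) = sqrt(-1/(C1 - x))


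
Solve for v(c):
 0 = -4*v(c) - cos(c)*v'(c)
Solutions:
 v(c) = C1*(sin(c)^2 - 2*sin(c) + 1)/(sin(c)^2 + 2*sin(c) + 1)


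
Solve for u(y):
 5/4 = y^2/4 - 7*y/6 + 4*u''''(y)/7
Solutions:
 u(y) = C1 + C2*y + C3*y^2 + C4*y^3 - 7*y^6/5760 + 49*y^5/2880 + 35*y^4/384


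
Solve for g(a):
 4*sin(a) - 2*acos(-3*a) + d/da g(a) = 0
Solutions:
 g(a) = C1 + 2*a*acos(-3*a) + 2*sqrt(1 - 9*a^2)/3 + 4*cos(a)


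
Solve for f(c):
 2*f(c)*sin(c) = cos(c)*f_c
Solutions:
 f(c) = C1/cos(c)^2


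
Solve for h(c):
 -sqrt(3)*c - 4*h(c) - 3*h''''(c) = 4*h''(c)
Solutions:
 h(c) = -sqrt(3)*c/4 + (C1*sin(sqrt(2)*3^(3/4)*c*cos(atan(sqrt(2))/2)/3) + C2*cos(sqrt(2)*3^(3/4)*c*cos(atan(sqrt(2))/2)/3))*exp(-sqrt(2)*3^(3/4)*c*sin(atan(sqrt(2))/2)/3) + (C3*sin(sqrt(2)*3^(3/4)*c*cos(atan(sqrt(2))/2)/3) + C4*cos(sqrt(2)*3^(3/4)*c*cos(atan(sqrt(2))/2)/3))*exp(sqrt(2)*3^(3/4)*c*sin(atan(sqrt(2))/2)/3)


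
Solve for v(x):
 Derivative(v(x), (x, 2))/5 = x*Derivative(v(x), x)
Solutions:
 v(x) = C1 + C2*erfi(sqrt(10)*x/2)


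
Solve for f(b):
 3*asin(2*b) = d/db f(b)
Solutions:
 f(b) = C1 + 3*b*asin(2*b) + 3*sqrt(1 - 4*b^2)/2


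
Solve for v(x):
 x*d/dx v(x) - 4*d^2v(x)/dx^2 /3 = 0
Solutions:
 v(x) = C1 + C2*erfi(sqrt(6)*x/4)


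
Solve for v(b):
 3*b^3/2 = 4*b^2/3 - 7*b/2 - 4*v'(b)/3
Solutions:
 v(b) = C1 - 9*b^4/32 + b^3/3 - 21*b^2/16


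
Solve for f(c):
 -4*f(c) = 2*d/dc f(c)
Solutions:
 f(c) = C1*exp(-2*c)


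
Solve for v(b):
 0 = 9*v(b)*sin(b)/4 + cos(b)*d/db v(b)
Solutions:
 v(b) = C1*cos(b)^(9/4)


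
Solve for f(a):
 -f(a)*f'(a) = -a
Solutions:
 f(a) = -sqrt(C1 + a^2)
 f(a) = sqrt(C1 + a^2)


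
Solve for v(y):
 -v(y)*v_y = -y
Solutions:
 v(y) = -sqrt(C1 + y^2)
 v(y) = sqrt(C1 + y^2)


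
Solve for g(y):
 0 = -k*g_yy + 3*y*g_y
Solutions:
 g(y) = C1 + C2*erf(sqrt(6)*y*sqrt(-1/k)/2)/sqrt(-1/k)


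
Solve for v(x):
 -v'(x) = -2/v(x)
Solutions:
 v(x) = -sqrt(C1 + 4*x)
 v(x) = sqrt(C1 + 4*x)


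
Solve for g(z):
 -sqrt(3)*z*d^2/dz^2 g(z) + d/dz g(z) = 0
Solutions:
 g(z) = C1 + C2*z^(sqrt(3)/3 + 1)


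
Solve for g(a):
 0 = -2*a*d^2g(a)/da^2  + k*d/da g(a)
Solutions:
 g(a) = C1 + a^(re(k)/2 + 1)*(C2*sin(log(a)*Abs(im(k))/2) + C3*cos(log(a)*im(k)/2))


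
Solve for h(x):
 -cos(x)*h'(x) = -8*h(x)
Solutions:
 h(x) = C1*(sin(x)^4 + 4*sin(x)^3 + 6*sin(x)^2 + 4*sin(x) + 1)/(sin(x)^4 - 4*sin(x)^3 + 6*sin(x)^2 - 4*sin(x) + 1)


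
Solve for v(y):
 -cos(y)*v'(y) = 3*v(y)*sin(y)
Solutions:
 v(y) = C1*cos(y)^3


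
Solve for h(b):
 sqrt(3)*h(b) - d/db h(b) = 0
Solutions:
 h(b) = C1*exp(sqrt(3)*b)


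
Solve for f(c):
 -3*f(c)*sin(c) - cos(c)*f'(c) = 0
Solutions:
 f(c) = C1*cos(c)^3


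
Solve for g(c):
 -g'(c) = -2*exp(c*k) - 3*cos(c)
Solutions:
 g(c) = C1 + 3*sin(c) + 2*exp(c*k)/k


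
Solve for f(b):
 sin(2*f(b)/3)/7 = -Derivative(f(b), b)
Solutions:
 b/7 + 3*log(cos(2*f(b)/3) - 1)/4 - 3*log(cos(2*f(b)/3) + 1)/4 = C1


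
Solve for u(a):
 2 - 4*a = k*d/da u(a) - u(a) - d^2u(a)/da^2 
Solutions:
 u(a) = C1*exp(a*(k - sqrt(k^2 - 4))/2) + C2*exp(a*(k + sqrt(k^2 - 4))/2) + 4*a + 4*k - 2


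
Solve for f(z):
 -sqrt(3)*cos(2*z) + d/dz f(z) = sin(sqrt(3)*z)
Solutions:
 f(z) = C1 + sqrt(3)*sin(2*z)/2 - sqrt(3)*cos(sqrt(3)*z)/3


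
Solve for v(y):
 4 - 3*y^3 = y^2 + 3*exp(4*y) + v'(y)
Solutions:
 v(y) = C1 - 3*y^4/4 - y^3/3 + 4*y - 3*exp(4*y)/4


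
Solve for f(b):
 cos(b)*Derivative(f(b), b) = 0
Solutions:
 f(b) = C1


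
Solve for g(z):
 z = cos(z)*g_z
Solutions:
 g(z) = C1 + Integral(z/cos(z), z)


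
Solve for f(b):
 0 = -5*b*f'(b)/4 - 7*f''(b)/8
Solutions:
 f(b) = C1 + C2*erf(sqrt(35)*b/7)


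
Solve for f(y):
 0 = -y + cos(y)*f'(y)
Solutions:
 f(y) = C1 + Integral(y/cos(y), y)


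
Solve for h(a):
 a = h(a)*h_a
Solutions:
 h(a) = -sqrt(C1 + a^2)
 h(a) = sqrt(C1 + a^2)


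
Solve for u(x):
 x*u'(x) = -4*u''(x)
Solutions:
 u(x) = C1 + C2*erf(sqrt(2)*x/4)


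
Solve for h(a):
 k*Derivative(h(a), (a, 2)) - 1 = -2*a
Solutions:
 h(a) = C1 + C2*a - a^3/(3*k) + a^2/(2*k)


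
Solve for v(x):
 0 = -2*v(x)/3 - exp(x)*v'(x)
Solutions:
 v(x) = C1*exp(2*exp(-x)/3)


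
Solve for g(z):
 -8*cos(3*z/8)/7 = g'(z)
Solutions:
 g(z) = C1 - 64*sin(3*z/8)/21


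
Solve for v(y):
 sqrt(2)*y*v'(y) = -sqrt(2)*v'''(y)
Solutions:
 v(y) = C1 + Integral(C2*airyai(-y) + C3*airybi(-y), y)


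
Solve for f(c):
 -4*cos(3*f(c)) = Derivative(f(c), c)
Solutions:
 f(c) = -asin((C1 + exp(24*c))/(C1 - exp(24*c)))/3 + pi/3
 f(c) = asin((C1 + exp(24*c))/(C1 - exp(24*c)))/3


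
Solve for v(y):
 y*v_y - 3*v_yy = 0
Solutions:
 v(y) = C1 + C2*erfi(sqrt(6)*y/6)


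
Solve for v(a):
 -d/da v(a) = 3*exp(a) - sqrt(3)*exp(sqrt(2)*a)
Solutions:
 v(a) = C1 - 3*exp(a) + sqrt(6)*exp(sqrt(2)*a)/2


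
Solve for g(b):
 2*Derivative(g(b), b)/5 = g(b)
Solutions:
 g(b) = C1*exp(5*b/2)


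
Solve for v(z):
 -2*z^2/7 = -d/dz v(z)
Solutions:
 v(z) = C1 + 2*z^3/21


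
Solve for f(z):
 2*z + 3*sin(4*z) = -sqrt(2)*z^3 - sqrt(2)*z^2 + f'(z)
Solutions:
 f(z) = C1 + sqrt(2)*z^4/4 + sqrt(2)*z^3/3 + z^2 - 3*cos(4*z)/4


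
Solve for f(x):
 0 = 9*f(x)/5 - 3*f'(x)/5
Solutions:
 f(x) = C1*exp(3*x)


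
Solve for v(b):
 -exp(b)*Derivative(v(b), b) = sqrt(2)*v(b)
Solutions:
 v(b) = C1*exp(sqrt(2)*exp(-b))


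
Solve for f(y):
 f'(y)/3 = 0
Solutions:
 f(y) = C1


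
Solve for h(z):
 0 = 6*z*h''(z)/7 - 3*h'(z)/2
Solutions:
 h(z) = C1 + C2*z^(11/4)


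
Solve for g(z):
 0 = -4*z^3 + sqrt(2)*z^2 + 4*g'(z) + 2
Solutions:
 g(z) = C1 + z^4/4 - sqrt(2)*z^3/12 - z/2


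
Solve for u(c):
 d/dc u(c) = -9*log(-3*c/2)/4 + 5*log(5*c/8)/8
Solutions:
 u(c) = C1 - 13*c*log(c)/8 + c*(-18*log(3) + 3*log(2) + 5*log(5) + 13 - 18*I*pi)/8


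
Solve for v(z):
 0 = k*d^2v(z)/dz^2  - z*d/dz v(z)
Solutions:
 v(z) = C1 + C2*erf(sqrt(2)*z*sqrt(-1/k)/2)/sqrt(-1/k)


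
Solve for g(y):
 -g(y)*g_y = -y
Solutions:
 g(y) = -sqrt(C1 + y^2)
 g(y) = sqrt(C1 + y^2)


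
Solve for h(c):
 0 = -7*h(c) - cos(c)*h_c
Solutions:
 h(c) = C1*sqrt(sin(c) - 1)*(sin(c)^3 - 3*sin(c)^2 + 3*sin(c) - 1)/(sqrt(sin(c) + 1)*(sin(c)^3 + 3*sin(c)^2 + 3*sin(c) + 1))


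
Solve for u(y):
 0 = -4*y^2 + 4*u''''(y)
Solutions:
 u(y) = C1 + C2*y + C3*y^2 + C4*y^3 + y^6/360


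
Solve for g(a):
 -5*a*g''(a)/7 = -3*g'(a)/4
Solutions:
 g(a) = C1 + C2*a^(41/20)


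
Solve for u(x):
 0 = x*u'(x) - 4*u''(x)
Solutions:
 u(x) = C1 + C2*erfi(sqrt(2)*x/4)


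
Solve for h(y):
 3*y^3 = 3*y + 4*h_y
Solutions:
 h(y) = C1 + 3*y^4/16 - 3*y^2/8


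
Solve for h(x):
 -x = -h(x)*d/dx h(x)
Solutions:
 h(x) = -sqrt(C1 + x^2)
 h(x) = sqrt(C1 + x^2)


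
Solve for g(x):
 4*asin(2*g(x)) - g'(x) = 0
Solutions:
 Integral(1/asin(2*_y), (_y, g(x))) = C1 + 4*x


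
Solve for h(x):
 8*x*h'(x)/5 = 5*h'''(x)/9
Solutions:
 h(x) = C1 + Integral(C2*airyai(2*3^(2/3)*5^(1/3)*x/5) + C3*airybi(2*3^(2/3)*5^(1/3)*x/5), x)


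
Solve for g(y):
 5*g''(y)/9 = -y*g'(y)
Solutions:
 g(y) = C1 + C2*erf(3*sqrt(10)*y/10)


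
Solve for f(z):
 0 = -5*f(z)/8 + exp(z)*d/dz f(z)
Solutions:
 f(z) = C1*exp(-5*exp(-z)/8)


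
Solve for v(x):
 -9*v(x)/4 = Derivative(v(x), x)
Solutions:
 v(x) = C1*exp(-9*x/4)


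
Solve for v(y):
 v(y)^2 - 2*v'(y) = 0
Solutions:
 v(y) = -2/(C1 + y)


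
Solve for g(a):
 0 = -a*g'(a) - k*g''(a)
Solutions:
 g(a) = C1 + C2*sqrt(k)*erf(sqrt(2)*a*sqrt(1/k)/2)


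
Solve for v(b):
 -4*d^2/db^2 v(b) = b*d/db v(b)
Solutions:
 v(b) = C1 + C2*erf(sqrt(2)*b/4)


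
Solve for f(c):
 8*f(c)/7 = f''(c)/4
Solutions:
 f(c) = C1*exp(-4*sqrt(14)*c/7) + C2*exp(4*sqrt(14)*c/7)


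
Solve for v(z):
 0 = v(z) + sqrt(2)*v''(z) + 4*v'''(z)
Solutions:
 v(z) = C1*exp(z*(-2*sqrt(2) + 2^(2/3)/(sqrt(2) + 108 + sqrt(-2 + (sqrt(2) + 108)^2))^(1/3) + 2^(1/3)*(sqrt(2) + 108 + sqrt(-2 + (sqrt(2) + 108)^2))^(1/3))/24)*sin(2^(1/3)*sqrt(3)*z*(-(sqrt(2) + 108 + sqrt(-2 + (sqrt(2) + 108)^2))^(1/3) + 2^(1/3)/(sqrt(2) + 108 + sqrt(-2 + (sqrt(2) + 108)^2))^(1/3))/24) + C2*exp(z*(-2*sqrt(2) + 2^(2/3)/(sqrt(2) + 108 + sqrt(-2 + (sqrt(2) + 108)^2))^(1/3) + 2^(1/3)*(sqrt(2) + 108 + sqrt(-2 + (sqrt(2) + 108)^2))^(1/3))/24)*cos(2^(1/3)*sqrt(3)*z*(-(sqrt(2) + 108 + sqrt(-2 + (sqrt(2) + 108)^2))^(1/3) + 2^(1/3)/(sqrt(2) + 108 + sqrt(-2 + (sqrt(2) + 108)^2))^(1/3))/24) + C3*exp(-z*(2^(2/3)/(sqrt(2) + 108 + sqrt(-2 + (sqrt(2) + 108)^2))^(1/3) + sqrt(2) + 2^(1/3)*(sqrt(2) + 108 + sqrt(-2 + (sqrt(2) + 108)^2))^(1/3))/12)


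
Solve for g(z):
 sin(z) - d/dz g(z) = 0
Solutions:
 g(z) = C1 - cos(z)


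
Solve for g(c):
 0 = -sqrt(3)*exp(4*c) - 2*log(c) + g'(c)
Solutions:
 g(c) = C1 + 2*c*log(c) - 2*c + sqrt(3)*exp(4*c)/4


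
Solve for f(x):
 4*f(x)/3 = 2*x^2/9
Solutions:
 f(x) = x^2/6


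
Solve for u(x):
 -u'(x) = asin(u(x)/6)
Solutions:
 Integral(1/asin(_y/6), (_y, u(x))) = C1 - x


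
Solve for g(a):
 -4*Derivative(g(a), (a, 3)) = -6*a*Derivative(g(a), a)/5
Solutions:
 g(a) = C1 + Integral(C2*airyai(10^(2/3)*3^(1/3)*a/10) + C3*airybi(10^(2/3)*3^(1/3)*a/10), a)


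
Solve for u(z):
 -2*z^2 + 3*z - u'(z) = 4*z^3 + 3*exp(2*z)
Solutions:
 u(z) = C1 - z^4 - 2*z^3/3 + 3*z^2/2 - 3*exp(2*z)/2


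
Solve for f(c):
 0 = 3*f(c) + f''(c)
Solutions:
 f(c) = C1*sin(sqrt(3)*c) + C2*cos(sqrt(3)*c)


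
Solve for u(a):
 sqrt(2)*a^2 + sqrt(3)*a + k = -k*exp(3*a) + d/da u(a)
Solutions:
 u(a) = C1 + sqrt(2)*a^3/3 + sqrt(3)*a^2/2 + a*k + k*exp(3*a)/3


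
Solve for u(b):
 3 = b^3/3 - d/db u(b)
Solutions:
 u(b) = C1 + b^4/12 - 3*b


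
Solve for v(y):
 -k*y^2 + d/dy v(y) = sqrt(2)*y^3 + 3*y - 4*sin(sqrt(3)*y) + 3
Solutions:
 v(y) = C1 + k*y^3/3 + sqrt(2)*y^4/4 + 3*y^2/2 + 3*y + 4*sqrt(3)*cos(sqrt(3)*y)/3


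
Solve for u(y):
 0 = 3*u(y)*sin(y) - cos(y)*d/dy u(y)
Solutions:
 u(y) = C1/cos(y)^3


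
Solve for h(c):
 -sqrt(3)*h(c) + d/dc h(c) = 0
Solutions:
 h(c) = C1*exp(sqrt(3)*c)


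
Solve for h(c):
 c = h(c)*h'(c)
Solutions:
 h(c) = -sqrt(C1 + c^2)
 h(c) = sqrt(C1 + c^2)


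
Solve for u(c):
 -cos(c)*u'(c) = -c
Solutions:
 u(c) = C1 + Integral(c/cos(c), c)


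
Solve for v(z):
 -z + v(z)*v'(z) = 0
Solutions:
 v(z) = -sqrt(C1 + z^2)
 v(z) = sqrt(C1 + z^2)


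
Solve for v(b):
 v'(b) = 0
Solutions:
 v(b) = C1


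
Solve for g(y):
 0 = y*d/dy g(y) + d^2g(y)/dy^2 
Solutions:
 g(y) = C1 + C2*erf(sqrt(2)*y/2)


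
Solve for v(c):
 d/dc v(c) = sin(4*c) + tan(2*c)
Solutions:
 v(c) = C1 - log(cos(2*c))/2 - cos(4*c)/4


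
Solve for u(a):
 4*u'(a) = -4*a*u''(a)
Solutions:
 u(a) = C1 + C2*log(a)


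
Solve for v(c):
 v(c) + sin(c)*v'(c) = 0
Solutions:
 v(c) = C1*sqrt(cos(c) + 1)/sqrt(cos(c) - 1)


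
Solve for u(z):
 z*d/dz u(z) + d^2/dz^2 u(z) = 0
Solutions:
 u(z) = C1 + C2*erf(sqrt(2)*z/2)


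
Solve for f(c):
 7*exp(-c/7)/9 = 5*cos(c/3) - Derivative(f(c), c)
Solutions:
 f(c) = C1 + 15*sin(c/3) + 49*exp(-c/7)/9


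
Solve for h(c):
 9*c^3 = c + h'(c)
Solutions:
 h(c) = C1 + 9*c^4/4 - c^2/2


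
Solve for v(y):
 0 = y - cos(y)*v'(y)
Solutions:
 v(y) = C1 + Integral(y/cos(y), y)


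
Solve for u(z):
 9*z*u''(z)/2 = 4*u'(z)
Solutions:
 u(z) = C1 + C2*z^(17/9)


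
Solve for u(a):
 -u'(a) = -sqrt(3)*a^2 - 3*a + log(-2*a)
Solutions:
 u(a) = C1 + sqrt(3)*a^3/3 + 3*a^2/2 - a*log(-a) + a*(1 - log(2))


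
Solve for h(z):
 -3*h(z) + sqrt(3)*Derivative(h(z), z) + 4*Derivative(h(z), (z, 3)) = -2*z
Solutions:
 h(z) = C1*exp(-z*(-3^(5/6)/(9 + sqrt(sqrt(3) + 81))^(1/3) + 3^(2/3)*(9 + sqrt(sqrt(3) + 81))^(1/3))/12)*sin(z*(3^(1/3)/(9 + sqrt(sqrt(3) + 81))^(1/3) + 3^(1/6)*(9 + sqrt(sqrt(3) + 81))^(1/3))/4) + C2*exp(-z*(-3^(5/6)/(9 + sqrt(sqrt(3) + 81))^(1/3) + 3^(2/3)*(9 + sqrt(sqrt(3) + 81))^(1/3))/12)*cos(z*(3^(1/3)/(9 + sqrt(sqrt(3) + 81))^(1/3) + 3^(1/6)*(9 + sqrt(sqrt(3) + 81))^(1/3))/4) + C3*exp(z*(-3^(5/6)/(9 + sqrt(sqrt(3) + 81))^(1/3) + 3^(2/3)*(9 + sqrt(sqrt(3) + 81))^(1/3))/6) + 2*z/3 + 2*sqrt(3)/9


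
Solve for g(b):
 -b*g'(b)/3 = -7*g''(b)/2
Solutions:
 g(b) = C1 + C2*erfi(sqrt(21)*b/21)


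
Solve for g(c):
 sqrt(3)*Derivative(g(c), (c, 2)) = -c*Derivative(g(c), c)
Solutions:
 g(c) = C1 + C2*erf(sqrt(2)*3^(3/4)*c/6)


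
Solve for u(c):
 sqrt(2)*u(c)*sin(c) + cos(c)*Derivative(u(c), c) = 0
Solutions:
 u(c) = C1*cos(c)^(sqrt(2))


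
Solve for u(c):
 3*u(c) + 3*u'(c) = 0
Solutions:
 u(c) = C1*exp(-c)


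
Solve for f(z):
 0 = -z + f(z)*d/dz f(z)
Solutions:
 f(z) = -sqrt(C1 + z^2)
 f(z) = sqrt(C1 + z^2)


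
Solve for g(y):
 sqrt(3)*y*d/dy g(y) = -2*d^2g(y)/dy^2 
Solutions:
 g(y) = C1 + C2*erf(3^(1/4)*y/2)


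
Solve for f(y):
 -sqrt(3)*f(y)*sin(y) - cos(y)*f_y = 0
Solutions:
 f(y) = C1*cos(y)^(sqrt(3))


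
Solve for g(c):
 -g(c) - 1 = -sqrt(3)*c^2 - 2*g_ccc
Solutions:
 g(c) = C3*exp(2^(2/3)*c/2) + sqrt(3)*c^2 + (C1*sin(2^(2/3)*sqrt(3)*c/4) + C2*cos(2^(2/3)*sqrt(3)*c/4))*exp(-2^(2/3)*c/4) - 1


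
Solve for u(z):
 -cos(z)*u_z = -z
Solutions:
 u(z) = C1 + Integral(z/cos(z), z)


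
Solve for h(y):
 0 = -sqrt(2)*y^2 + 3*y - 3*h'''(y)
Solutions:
 h(y) = C1 + C2*y + C3*y^2 - sqrt(2)*y^5/180 + y^4/24


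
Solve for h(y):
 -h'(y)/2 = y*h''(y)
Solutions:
 h(y) = C1 + C2*sqrt(y)


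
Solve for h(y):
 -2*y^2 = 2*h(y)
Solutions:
 h(y) = -y^2


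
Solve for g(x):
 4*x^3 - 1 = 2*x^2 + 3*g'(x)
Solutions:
 g(x) = C1 + x^4/3 - 2*x^3/9 - x/3


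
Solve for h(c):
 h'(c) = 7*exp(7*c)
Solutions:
 h(c) = C1 + exp(7*c)


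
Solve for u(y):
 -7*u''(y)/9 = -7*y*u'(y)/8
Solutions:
 u(y) = C1 + C2*erfi(3*y/4)


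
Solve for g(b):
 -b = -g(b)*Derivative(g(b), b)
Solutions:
 g(b) = -sqrt(C1 + b^2)
 g(b) = sqrt(C1 + b^2)


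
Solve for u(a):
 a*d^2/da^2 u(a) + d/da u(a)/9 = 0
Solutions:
 u(a) = C1 + C2*a^(8/9)


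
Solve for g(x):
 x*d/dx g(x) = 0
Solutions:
 g(x) = C1


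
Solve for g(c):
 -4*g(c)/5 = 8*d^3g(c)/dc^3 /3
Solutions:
 g(c) = C3*exp(-10^(2/3)*3^(1/3)*c/10) + (C1*sin(10^(2/3)*3^(5/6)*c/20) + C2*cos(10^(2/3)*3^(5/6)*c/20))*exp(10^(2/3)*3^(1/3)*c/20)


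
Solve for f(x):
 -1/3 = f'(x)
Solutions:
 f(x) = C1 - x/3


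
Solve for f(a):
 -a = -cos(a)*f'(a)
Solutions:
 f(a) = C1 + Integral(a/cos(a), a)


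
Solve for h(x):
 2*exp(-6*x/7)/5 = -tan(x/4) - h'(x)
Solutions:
 h(x) = C1 - 2*log(tan(x/4)^2 + 1) + 7*exp(-6*x/7)/15


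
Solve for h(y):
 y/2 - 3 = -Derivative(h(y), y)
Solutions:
 h(y) = C1 - y^2/4 + 3*y


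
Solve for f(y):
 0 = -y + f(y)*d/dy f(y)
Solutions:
 f(y) = -sqrt(C1 + y^2)
 f(y) = sqrt(C1 + y^2)


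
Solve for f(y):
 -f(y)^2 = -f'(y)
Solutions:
 f(y) = -1/(C1 + y)


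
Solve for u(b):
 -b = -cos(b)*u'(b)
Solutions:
 u(b) = C1 + Integral(b/cos(b), b)


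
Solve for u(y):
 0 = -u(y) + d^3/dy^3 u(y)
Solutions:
 u(y) = C3*exp(y) + (C1*sin(sqrt(3)*y/2) + C2*cos(sqrt(3)*y/2))*exp(-y/2)


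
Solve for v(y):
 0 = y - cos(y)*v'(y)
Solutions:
 v(y) = C1 + Integral(y/cos(y), y)


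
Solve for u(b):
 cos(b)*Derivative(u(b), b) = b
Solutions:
 u(b) = C1 + Integral(b/cos(b), b)


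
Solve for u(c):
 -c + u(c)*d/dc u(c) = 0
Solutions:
 u(c) = -sqrt(C1 + c^2)
 u(c) = sqrt(C1 + c^2)


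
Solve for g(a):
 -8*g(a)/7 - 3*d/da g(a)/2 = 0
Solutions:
 g(a) = C1*exp(-16*a/21)


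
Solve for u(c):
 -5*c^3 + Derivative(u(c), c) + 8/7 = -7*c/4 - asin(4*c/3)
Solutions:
 u(c) = C1 + 5*c^4/4 - 7*c^2/8 - c*asin(4*c/3) - 8*c/7 - sqrt(9 - 16*c^2)/4


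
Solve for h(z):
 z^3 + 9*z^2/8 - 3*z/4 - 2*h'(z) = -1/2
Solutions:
 h(z) = C1 + z^4/8 + 3*z^3/16 - 3*z^2/16 + z/4


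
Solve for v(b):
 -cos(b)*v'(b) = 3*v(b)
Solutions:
 v(b) = C1*(sin(b) - 1)^(3/2)/(sin(b) + 1)^(3/2)


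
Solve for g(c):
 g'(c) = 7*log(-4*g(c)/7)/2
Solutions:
 -2*Integral(1/(log(-_y) - log(7) + 2*log(2)), (_y, g(c)))/7 = C1 - c


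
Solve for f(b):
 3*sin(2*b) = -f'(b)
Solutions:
 f(b) = C1 + 3*cos(2*b)/2


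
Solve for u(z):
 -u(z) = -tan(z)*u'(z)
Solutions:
 u(z) = C1*sin(z)


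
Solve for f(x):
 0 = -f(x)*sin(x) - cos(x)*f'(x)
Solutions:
 f(x) = C1*cos(x)


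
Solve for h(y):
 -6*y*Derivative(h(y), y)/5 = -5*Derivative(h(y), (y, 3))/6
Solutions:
 h(y) = C1 + Integral(C2*airyai(5^(1/3)*6^(2/3)*y/5) + C3*airybi(5^(1/3)*6^(2/3)*y/5), y)


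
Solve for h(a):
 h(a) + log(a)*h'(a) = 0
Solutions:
 h(a) = C1*exp(-li(a))


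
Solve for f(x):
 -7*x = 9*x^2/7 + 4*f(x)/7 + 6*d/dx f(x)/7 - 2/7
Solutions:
 f(x) = C1*exp(-2*x/3) - 9*x^2/4 - 11*x/2 + 35/4


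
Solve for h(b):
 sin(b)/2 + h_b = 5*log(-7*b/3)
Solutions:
 h(b) = C1 + 5*b*log(-b) - 5*b*log(3) - 5*b + 5*b*log(7) + cos(b)/2


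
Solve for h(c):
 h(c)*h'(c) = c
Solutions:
 h(c) = -sqrt(C1 + c^2)
 h(c) = sqrt(C1 + c^2)


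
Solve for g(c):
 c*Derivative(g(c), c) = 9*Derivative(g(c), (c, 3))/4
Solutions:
 g(c) = C1 + Integral(C2*airyai(2^(2/3)*3^(1/3)*c/3) + C3*airybi(2^(2/3)*3^(1/3)*c/3), c)


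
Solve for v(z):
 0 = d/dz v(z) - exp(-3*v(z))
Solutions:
 v(z) = log(C1 + 3*z)/3
 v(z) = log((-3^(1/3) - 3^(5/6)*I)*(C1 + z)^(1/3)/2)
 v(z) = log((-3^(1/3) + 3^(5/6)*I)*(C1 + z)^(1/3)/2)


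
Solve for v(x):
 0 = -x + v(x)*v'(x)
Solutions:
 v(x) = -sqrt(C1 + x^2)
 v(x) = sqrt(C1 + x^2)


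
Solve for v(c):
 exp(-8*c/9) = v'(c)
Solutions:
 v(c) = C1 - 9*exp(-8*c/9)/8


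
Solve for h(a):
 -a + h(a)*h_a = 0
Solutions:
 h(a) = -sqrt(C1 + a^2)
 h(a) = sqrt(C1 + a^2)


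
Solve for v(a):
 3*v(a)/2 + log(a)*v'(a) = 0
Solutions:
 v(a) = C1*exp(-3*li(a)/2)


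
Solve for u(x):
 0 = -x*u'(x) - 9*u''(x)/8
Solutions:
 u(x) = C1 + C2*erf(2*x/3)


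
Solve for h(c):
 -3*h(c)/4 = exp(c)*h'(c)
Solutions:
 h(c) = C1*exp(3*exp(-c)/4)


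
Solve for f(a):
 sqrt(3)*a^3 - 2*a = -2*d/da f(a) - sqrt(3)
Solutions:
 f(a) = C1 - sqrt(3)*a^4/8 + a^2/2 - sqrt(3)*a/2


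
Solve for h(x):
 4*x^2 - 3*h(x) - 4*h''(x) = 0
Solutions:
 h(x) = C1*sin(sqrt(3)*x/2) + C2*cos(sqrt(3)*x/2) + 4*x^2/3 - 32/9


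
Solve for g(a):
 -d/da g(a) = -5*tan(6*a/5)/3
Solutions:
 g(a) = C1 - 25*log(cos(6*a/5))/18


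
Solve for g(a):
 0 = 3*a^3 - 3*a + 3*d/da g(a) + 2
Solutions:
 g(a) = C1 - a^4/4 + a^2/2 - 2*a/3


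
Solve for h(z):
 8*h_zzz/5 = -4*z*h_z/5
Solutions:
 h(z) = C1 + Integral(C2*airyai(-2^(2/3)*z/2) + C3*airybi(-2^(2/3)*z/2), z)


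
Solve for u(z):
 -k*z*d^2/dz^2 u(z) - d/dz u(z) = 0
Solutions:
 u(z) = C1 + z^(((re(k) - 1)*re(k) + im(k)^2)/(re(k)^2 + im(k)^2))*(C2*sin(log(z)*Abs(im(k))/(re(k)^2 + im(k)^2)) + C3*cos(log(z)*im(k)/(re(k)^2 + im(k)^2)))


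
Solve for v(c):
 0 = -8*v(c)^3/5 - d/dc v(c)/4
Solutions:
 v(c) = -sqrt(10)*sqrt(-1/(C1 - 32*c))/2
 v(c) = sqrt(10)*sqrt(-1/(C1 - 32*c))/2


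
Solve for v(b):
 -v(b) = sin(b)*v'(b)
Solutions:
 v(b) = C1*sqrt(cos(b) + 1)/sqrt(cos(b) - 1)


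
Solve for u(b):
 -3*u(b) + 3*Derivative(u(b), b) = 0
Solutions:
 u(b) = C1*exp(b)


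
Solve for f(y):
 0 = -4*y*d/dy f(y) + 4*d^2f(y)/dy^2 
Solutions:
 f(y) = C1 + C2*erfi(sqrt(2)*y/2)


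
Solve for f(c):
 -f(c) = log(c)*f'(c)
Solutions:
 f(c) = C1*exp(-li(c))


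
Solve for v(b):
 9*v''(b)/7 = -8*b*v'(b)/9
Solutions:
 v(b) = C1 + C2*erf(2*sqrt(7)*b/9)


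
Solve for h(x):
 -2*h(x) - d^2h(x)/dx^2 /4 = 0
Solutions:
 h(x) = C1*sin(2*sqrt(2)*x) + C2*cos(2*sqrt(2)*x)


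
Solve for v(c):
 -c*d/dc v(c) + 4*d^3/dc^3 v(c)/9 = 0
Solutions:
 v(c) = C1 + Integral(C2*airyai(2^(1/3)*3^(2/3)*c/2) + C3*airybi(2^(1/3)*3^(2/3)*c/2), c)


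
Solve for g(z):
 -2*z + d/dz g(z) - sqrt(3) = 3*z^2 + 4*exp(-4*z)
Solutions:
 g(z) = C1 + z^3 + z^2 + sqrt(3)*z - exp(-4*z)


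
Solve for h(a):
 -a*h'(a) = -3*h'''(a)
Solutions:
 h(a) = C1 + Integral(C2*airyai(3^(2/3)*a/3) + C3*airybi(3^(2/3)*a/3), a)


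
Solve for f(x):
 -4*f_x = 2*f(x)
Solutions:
 f(x) = C1*exp(-x/2)


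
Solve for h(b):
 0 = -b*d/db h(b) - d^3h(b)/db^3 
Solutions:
 h(b) = C1 + Integral(C2*airyai(-b) + C3*airybi(-b), b)


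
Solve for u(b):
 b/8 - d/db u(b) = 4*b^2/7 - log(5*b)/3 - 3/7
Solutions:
 u(b) = C1 - 4*b^3/21 + b^2/16 + b*log(b)/3 + 2*b/21 + b*log(5)/3


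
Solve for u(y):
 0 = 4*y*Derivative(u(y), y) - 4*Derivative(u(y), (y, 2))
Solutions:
 u(y) = C1 + C2*erfi(sqrt(2)*y/2)


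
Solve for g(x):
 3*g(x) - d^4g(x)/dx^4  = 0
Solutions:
 g(x) = C1*exp(-3^(1/4)*x) + C2*exp(3^(1/4)*x) + C3*sin(3^(1/4)*x) + C4*cos(3^(1/4)*x)


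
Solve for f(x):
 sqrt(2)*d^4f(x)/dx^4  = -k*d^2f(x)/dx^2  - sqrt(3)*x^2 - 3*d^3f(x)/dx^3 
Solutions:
 f(x) = C1 + C2*x + C3*exp(sqrt(2)*x*(sqrt(-4*sqrt(2)*k + 9) - 3)/4) + C4*exp(-sqrt(2)*x*(sqrt(-4*sqrt(2)*k + 9) + 3)/4) - sqrt(3)*x^4/(12*k) + sqrt(3)*x^3/k^2 + x^2*(sqrt(6) - 9*sqrt(3)/k)/k^2


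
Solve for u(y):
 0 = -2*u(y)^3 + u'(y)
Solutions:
 u(y) = -sqrt(2)*sqrt(-1/(C1 + 2*y))/2
 u(y) = sqrt(2)*sqrt(-1/(C1 + 2*y))/2
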